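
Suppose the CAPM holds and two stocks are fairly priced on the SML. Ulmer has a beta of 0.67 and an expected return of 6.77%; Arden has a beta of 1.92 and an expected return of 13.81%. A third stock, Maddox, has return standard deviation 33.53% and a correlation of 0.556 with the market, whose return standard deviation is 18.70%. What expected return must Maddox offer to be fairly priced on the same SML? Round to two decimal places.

MRP = (13.81% − 6.77%) / (1.92 − 0.67) = 5.6320%
R_f = 6.77% − 0.67 × 5.6320% = 2.9966%
β_Maddox = ρ·σ_i/σ_m = 0.556 × 33.53 / 18.70 = 0.9969
E(R_Maddox) = R_f + β × MRP = 2.9966% + 0.9969 × 5.6320% = 8.61%

8.61%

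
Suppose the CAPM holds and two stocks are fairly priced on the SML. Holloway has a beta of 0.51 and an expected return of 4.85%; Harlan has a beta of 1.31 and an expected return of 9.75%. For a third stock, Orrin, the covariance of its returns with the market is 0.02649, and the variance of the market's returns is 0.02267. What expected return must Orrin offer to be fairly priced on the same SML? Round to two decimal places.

8.88%

MRP = (9.75% − 4.85%) / (1.31 − 0.51) = 6.1250%
R_f = 4.85% − 0.51 × 6.1250% = 1.7263%
β_Orrin = Cov / Var(R_m) = 0.02649 / 0.02267 = 1.1685
E(R_Orrin) = R_f + β × MRP = 1.7263% + 1.1685 × 6.1250% = 8.88%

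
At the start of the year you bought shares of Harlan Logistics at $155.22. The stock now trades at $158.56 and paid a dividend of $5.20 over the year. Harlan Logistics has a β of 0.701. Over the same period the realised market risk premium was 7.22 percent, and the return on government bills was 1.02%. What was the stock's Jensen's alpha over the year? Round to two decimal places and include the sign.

-0.58%

Realised HPR = (P1 + D1 − P0) / P0 = (158.56 + 5.20 − 155.22) / 155.22 = 8.54 / 155.22 = 5.5019%
CAPM required = R_f + β·MRP = 1.02% + 0.701 × 7.22% = 6.08122%
α = realised − required = 5.5019% − 6.08122% = -0.58%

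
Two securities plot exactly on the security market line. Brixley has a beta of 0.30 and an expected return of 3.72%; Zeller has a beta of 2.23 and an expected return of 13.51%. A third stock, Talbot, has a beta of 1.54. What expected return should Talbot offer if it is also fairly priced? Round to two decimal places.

MRP (SML slope) = (13.51% − 3.72%) / (2.23 − 0.30) = 9.79% / 1.93 = 5.0725%
R_f (intercept) = 3.72% − 0.30 × 5.0725% = 2.1983%
E(R_Talbot) = R_f + β × MRP = 2.1983% + 1.54 × 5.0725% = 10.01%

10.01%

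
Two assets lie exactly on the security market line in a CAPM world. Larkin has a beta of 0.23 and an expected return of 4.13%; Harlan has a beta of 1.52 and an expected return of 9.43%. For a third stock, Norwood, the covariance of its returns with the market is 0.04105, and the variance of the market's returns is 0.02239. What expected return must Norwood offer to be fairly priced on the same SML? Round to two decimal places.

MRP = (9.43% − 4.13%) / (1.52 − 0.23) = 4.1085%
R_f = 4.13% − 0.23 × 4.1085% = 3.1850%
β_Norwood = Cov / Var(R_m) = 0.04105 / 0.02239 = 1.8334
E(R_Norwood) = R_f + β × MRP = 3.1850% + 1.8334 × 4.1085% = 10.72%

10.72%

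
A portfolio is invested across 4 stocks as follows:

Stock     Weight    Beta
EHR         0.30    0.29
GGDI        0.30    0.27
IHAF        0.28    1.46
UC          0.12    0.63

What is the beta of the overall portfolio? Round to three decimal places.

0.652

β_P = Σ w_i β_i = 0.30×0.29 + 0.30×0.27 + 0.28×1.46 + 0.12×0.63 = 0.6524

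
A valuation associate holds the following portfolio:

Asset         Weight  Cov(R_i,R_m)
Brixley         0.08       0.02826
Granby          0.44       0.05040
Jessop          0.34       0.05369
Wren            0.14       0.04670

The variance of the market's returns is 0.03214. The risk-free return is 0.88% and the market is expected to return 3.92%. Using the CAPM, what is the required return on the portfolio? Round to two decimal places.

5.54%

β_Brixley = 0.02826 / 0.03214 = 0.8793
β_Granby = 0.05040 / 0.03214 = 1.5681
β_Jessop = 0.05369 / 0.03214 = 1.6705
β_Wren = 0.04670 / 0.03214 = 1.4530
β_P = Σ w_i β_i = 0.08×0.8793 + 0.44×1.5681 + 0.34×1.6705 + 0.14×1.4530 = 1.5317
MRP = 3.92% − 0.88% = 3.04%
E(R_P) = R_f + β_P × MRP = 0.88% + 1.5317 × 3.04% = 5.54%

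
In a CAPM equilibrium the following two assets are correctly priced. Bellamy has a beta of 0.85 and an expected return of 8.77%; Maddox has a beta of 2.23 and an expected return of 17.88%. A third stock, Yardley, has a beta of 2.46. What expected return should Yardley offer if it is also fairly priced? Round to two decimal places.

19.40%

MRP (SML slope) = (17.88% − 8.77%) / (2.23 − 0.85) = 9.11% / 1.38 = 6.6014%
R_f (intercept) = 8.77% − 0.85 × 6.6014% = 3.1588%
E(R_Yardley) = R_f + β × MRP = 3.1588% + 2.46 × 6.6014% = 19.40%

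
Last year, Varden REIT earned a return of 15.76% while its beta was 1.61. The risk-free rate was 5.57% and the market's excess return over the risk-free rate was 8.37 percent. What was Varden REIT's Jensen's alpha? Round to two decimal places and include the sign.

CAPM benchmark = R_f + β(R_m − R_f) = 5.57% + 1.61 × 8.37% = 19.0457%
α = actual − benchmark = 15.76% − 19.0457% = -3.29%

-3.29%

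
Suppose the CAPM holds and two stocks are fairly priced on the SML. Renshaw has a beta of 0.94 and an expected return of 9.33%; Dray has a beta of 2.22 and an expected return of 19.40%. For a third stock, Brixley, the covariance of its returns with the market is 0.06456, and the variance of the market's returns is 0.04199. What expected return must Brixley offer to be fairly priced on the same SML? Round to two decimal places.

14.03%

MRP = (19.40% − 9.33%) / (2.22 − 0.94) = 7.8672%
R_f = 9.33% − 0.94 × 7.8672% = 1.9348%
β_Brixley = Cov / Var(R_m) = 0.06456 / 0.04199 = 1.5375
E(R_Brixley) = R_f + β × MRP = 1.9348% + 1.5375 × 7.8672% = 14.03%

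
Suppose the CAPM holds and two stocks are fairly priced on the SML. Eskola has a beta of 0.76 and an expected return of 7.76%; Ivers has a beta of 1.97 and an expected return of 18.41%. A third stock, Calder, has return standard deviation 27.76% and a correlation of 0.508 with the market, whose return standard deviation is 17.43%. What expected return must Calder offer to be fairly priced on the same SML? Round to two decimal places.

MRP = (18.41% − 7.76%) / (1.97 − 0.76) = 8.8017%
R_f = 7.76% − 0.76 × 8.8017% = 1.0707%
β_Calder = ρ·σ_i/σ_m = 0.508 × 27.76 / 17.43 = 0.8091
E(R_Calder) = R_f + β × MRP = 1.0707% + 0.8091 × 8.8017% = 8.19%

8.19%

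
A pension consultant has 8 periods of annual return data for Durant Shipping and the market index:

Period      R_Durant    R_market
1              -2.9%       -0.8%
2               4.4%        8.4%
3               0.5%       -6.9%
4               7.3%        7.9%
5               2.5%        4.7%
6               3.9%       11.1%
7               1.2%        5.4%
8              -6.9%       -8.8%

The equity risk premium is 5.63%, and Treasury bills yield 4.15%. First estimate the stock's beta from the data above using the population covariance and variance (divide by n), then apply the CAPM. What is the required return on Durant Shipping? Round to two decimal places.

Mean R_i = (-2.9 + 4.4 + 0.5 + 7.3 + 2.5 + 3.9 + 1.2 − 6.9) / 8 = 1.2500%
Mean R_m = (-0.8 + 8.4 − 6.9 + 7.9 + 4.7 + 11.1 + 5.4 − 8.8) / 8 = 2.6250%
Σ(R_i − R̄_i)(R_m − R̄_m) = 189.4900  ⇒  Cov = 189.4900 / 8 = 23.6863
Σ(R_m − R̄_m)² = 377.9950  ⇒  Var(R_m) = 377.9950 / 8 = 47.2494
β = Cov / Var(R_m) = 23.6863 / 47.2494 = 0.5013
E(R) = R_f + β × MRP = 4.15% + 0.5013 × 5.63% = 6.97%

6.97%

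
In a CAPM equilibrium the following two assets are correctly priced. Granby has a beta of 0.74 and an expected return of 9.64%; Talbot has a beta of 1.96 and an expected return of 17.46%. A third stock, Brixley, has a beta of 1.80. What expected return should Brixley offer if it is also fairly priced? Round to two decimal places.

16.43%

MRP (SML slope) = (17.46% − 9.64%) / (1.96 − 0.74) = 7.82% / 1.22 = 6.4098%
R_f (intercept) = 9.64% − 0.74 × 6.4098% = 4.8967%
E(R_Brixley) = R_f + β × MRP = 4.8967% + 1.80 × 6.4098% = 16.43%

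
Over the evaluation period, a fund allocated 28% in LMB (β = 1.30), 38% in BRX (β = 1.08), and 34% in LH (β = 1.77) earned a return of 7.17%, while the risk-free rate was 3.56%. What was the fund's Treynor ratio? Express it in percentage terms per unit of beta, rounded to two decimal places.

2.62%

β_P = 0.28×1.30 + 0.38×1.08 + 0.34×1.77 = 1.3762
Treynor = (R_P − R_f) / β_P = (7.17% − 3.56%) / 1.3762 = 3.61% / 1.3762 = 2.62%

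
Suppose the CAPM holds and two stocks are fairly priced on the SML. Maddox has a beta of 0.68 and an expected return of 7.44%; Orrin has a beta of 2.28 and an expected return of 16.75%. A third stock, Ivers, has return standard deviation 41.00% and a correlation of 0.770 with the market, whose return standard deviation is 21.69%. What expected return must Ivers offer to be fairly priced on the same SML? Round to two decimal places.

MRP = (16.75% − 7.44%) / (2.28 − 0.68) = 5.8188%
R_f = 7.44% − 0.68 × 5.8188% = 3.4832%
β_Ivers = ρ·σ_i/σ_m = 0.770 × 41.00 / 21.69 = 1.4555
E(R_Ivers) = R_f + β × MRP = 3.4832% + 1.4555 × 5.8188% = 11.95%

11.95%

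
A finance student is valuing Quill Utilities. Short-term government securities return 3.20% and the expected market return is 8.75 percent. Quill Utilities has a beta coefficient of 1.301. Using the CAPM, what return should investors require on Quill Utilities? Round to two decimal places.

10.42%

Market risk premium = E(R_m) − R_f = 8.75% − 3.20% = 5.55%
E(R) = R_f + β × MRP = 3.20% + 1.301 × 5.55% = 10.42%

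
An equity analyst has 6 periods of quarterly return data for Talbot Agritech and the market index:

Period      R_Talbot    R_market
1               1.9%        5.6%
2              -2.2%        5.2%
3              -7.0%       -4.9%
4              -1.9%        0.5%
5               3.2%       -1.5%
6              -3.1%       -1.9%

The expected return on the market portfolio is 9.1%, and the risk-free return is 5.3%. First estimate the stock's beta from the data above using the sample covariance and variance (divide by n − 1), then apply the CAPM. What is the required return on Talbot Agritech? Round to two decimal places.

6.97%

Mean R_i = (1.9 − 2.2 − 7.0 − 1.9 + 3.2 − 3.1) / 6 = -1.5167%
Mean R_m = (5.6 + 5.2 − 4.9 + 0.5 − 1.5 − 1.9) / 6 = 0.5000%
Σ(R_i − R̄_i)(R_m − R̄_m) = 38.1900  ⇒  Cov = 38.1900 / 5 = 7.6380
Σ(R_m − R̄_m)² = 87.0200  ⇒  Var(R_m) = 87.0200 / 5 = 17.4040
β = Cov / Var(R_m) = 7.6380 / 17.4040 = 0.4389
MRP = 9.1% − 5.3% = 3.80%
E(R) = R_f + β × MRP = 5.3% + 0.4389 × 3.8% = 6.97%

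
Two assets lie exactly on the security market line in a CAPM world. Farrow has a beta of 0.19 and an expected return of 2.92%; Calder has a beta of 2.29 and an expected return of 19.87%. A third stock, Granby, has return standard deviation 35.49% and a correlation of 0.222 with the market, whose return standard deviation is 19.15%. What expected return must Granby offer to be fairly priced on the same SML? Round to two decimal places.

MRP = (19.87% − 2.92%) / (2.29 − 0.19) = 8.0714%
R_f = 2.92% − 0.19 × 8.0714% = 1.3864%
β_Granby = ρ·σ_i/σ_m = 0.222 × 35.49 / 19.15 = 0.4114
E(R_Granby) = R_f + β × MRP = 1.3864% + 0.4114 × 8.0714% = 4.71%

4.71%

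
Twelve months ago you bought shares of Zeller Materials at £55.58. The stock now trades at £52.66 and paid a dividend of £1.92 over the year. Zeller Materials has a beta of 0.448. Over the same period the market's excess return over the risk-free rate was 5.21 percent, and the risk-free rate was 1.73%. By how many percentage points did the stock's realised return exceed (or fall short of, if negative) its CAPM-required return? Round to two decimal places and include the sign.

Realised HPR = (P1 + D1 − P0) / P0 = (52.66 + 1.92 − 55.58) / 55.58 = -1.00 / 55.58 = -1.7992%
CAPM required = R_f + β·MRP = 1.73% + 0.448 × 5.21% = 4.06408%
α = realised − required = -1.7992% − 4.06408% = -5.86%

-5.86%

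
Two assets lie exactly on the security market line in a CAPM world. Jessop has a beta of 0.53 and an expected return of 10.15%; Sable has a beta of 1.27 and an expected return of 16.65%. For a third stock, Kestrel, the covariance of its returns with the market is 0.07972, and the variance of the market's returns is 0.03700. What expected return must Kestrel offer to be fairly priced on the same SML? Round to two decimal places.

24.42%

MRP = (16.65% − 10.15%) / (1.27 − 0.53) = 8.7838%
R_f = 10.15% − 0.53 × 8.7838% = 5.4946%
β_Kestrel = Cov / Var(R_m) = 0.07972 / 0.03700 = 2.1546
E(R_Kestrel) = R_f + β × MRP = 5.4946% + 2.1546 × 8.7838% = 24.42%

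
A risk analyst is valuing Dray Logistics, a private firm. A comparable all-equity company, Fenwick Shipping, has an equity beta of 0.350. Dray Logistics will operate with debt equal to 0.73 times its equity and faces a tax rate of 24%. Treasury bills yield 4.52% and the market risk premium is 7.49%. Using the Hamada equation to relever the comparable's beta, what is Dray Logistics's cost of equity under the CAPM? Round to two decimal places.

8.60%

β_L = β_U × [1 + (1 − t)(D/E)] = 0.350 × [1 + (1 − 0.24) × 0.73]
    = 0.350 × [1 + 0.76 × 0.73] = 0.350 × 1.5548 = 0.5442
E(R) = R_f + β_L × MRP = 4.52% + 0.5442 × 7.49% = 8.60%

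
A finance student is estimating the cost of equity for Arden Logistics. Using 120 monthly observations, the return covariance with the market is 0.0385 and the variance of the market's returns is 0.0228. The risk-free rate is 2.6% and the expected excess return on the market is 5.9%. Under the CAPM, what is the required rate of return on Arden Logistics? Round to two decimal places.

β = Cov(R_i, R_m) / Var(R_m) = 0.0385 / 0.0228 = 1.6886
E(R) = R_f + β × MRP = 2.6% + 1.6886 × 5.9% = 12.56%

12.56%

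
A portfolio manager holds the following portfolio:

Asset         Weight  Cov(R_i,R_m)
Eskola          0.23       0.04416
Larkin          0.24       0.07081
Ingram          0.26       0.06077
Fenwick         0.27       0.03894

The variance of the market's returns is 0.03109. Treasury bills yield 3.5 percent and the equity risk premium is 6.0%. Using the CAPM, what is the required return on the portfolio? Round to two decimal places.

13.82%

β_Eskola = 0.04416 / 0.03109 = 1.4204
β_Larkin = 0.07081 / 0.03109 = 2.2776
β_Ingram = 0.06077 / 0.03109 = 1.9546
β_Fenwick = 0.03894 / 0.03109 = 1.2525
β_P = Σ w_i β_i = 0.23×1.4204 + 0.24×2.2776 + 0.26×1.9546 + 0.27×1.2525 = 1.7197
E(R_P) = R_f + β_P × MRP = 3.5% + 1.7197 × 6.0% = 13.82%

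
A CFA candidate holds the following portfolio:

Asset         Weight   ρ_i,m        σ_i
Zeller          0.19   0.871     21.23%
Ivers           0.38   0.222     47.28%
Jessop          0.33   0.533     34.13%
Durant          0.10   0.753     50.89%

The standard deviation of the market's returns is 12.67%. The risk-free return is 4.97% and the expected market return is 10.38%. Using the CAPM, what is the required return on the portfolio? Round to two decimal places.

β_Zeller = 0.871 × 21.23% / 12.67% = 1.4595
β_Ivers = 0.222 × 47.28% / 12.67% = 0.8284
β_Jessop = 0.533 × 34.13% / 12.67% = 1.4358
β_Durant = 0.753 × 50.89% / 12.67% = 3.0245
β_P = Σ w_i β_i = 0.19×1.4595 + 0.38×0.8284 + 0.33×1.4358 + 0.10×3.0245 = 1.3684
MRP = 10.38% − 4.97% = 5.41%
E(R_P) = R_f + β_P × MRP = 4.97% + 1.3684 × 5.41% = 12.37%

12.37%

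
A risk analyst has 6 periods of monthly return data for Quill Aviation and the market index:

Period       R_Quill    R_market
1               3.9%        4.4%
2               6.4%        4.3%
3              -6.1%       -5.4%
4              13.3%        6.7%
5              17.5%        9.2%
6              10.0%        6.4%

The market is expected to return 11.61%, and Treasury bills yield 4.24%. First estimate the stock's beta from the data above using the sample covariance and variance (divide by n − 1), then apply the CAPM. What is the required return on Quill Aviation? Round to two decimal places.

15.72%

Mean R_i = (3.9 + 6.4 − 6.1 + 13.3 + 17.5 + 10.0) / 6 = 7.5000%
Mean R_m = (4.4 + 4.3 − 5.4 + 6.7 + 9.2 + 6.4) / 6 = 4.2667%
Σ(R_i − R̄_i)(R_m − R̄_m) = 199.7300  ⇒  Cov = 199.7300 / 5 = 39.9460
Σ(R_m − R̄_m)² = 128.2733  ⇒  Var(R_m) = 128.2733 / 5 = 25.6547
β = Cov / Var(R_m) = 39.9460 / 25.6547 = 1.5571
MRP = 11.61% − 4.24% = 7.37%
E(R) = R_f + β × MRP = 4.24% + 1.5571 × 7.37% = 15.72%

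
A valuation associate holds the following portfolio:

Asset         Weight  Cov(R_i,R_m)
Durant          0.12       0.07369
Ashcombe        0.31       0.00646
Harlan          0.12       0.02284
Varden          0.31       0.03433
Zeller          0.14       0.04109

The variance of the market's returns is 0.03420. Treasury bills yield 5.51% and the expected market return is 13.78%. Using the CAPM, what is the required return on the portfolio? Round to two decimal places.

β_Durant = 0.07369 / 0.03420 = 2.1547
β_Ashcombe = 0.00646 / 0.03420 = 0.1889
β_Harlan = 0.02284 / 0.03420 = 0.6678
β_Varden = 0.03433 / 0.03420 = 1.0038
β_Zeller = 0.04109 / 0.03420 = 1.2015
β_P = Σ w_i β_i = 0.12×2.1547 + 0.31×0.1889 + 0.12×0.6678 + 0.31×1.0038 + 0.14×1.2015 = 0.8766
MRP = 13.78% − 5.51% = 8.27%
E(R_P) = R_f + β_P × MRP = 5.51% + 0.8766 × 8.27% = 12.76%

12.76%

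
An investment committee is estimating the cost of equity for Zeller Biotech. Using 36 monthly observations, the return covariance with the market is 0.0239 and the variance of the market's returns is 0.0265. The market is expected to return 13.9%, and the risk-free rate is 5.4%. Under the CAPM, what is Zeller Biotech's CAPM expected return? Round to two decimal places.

β = Cov(R_i, R_m) / Var(R_m) = 0.0239 / 0.0265 = 0.9019
MRP = 13.9% − 5.4% = 8.50%
E(R) = R_f + β × MRP = 5.4% + 0.9019 × 8.5% = 13.07%

13.07%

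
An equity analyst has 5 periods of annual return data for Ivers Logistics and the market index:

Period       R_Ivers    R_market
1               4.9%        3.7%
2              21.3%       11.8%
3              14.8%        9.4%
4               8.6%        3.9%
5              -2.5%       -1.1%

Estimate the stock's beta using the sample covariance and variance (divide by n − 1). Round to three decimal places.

Mean R_i = (4.9 + 21.3 + 14.8 + 8.6 − 2.5) / 5 = 9.4200%
Mean R_m = (3.7 + 11.8 + 9.4 + 3.9 − 1.1) / 5 = 5.5400%
Σ(R_i − R̄_i)(R_m − R̄_m) = 183.9460  ⇒  Cov = 183.9460 / 4 = 45.9865
Σ(R_m − R̄_m)² = 104.2520  ⇒  Var(R_m) = 104.2520 / 4 = 26.0630
β = Cov / Var(R_m) = 45.9865 / 26.0630 = 1.7644

1.764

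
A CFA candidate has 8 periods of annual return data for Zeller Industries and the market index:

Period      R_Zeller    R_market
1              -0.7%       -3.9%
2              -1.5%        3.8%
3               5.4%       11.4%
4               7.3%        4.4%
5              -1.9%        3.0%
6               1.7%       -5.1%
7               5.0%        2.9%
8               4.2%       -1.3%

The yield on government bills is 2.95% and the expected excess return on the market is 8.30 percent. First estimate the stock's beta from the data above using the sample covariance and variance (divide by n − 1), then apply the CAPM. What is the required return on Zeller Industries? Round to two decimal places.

Mean R_i = (-0.7 − 1.5 + 5.4 + 7.3 − 1.9 + 1.7 + 5.0 + 4.2) / 8 = 2.4375%
Mean R_m = (-3.9 + 3.8 + 11.4 + 4.4 + 3.0 − 5.1 + 2.9 − 1.3) / 8 = 1.9000%
Σ(R_i − R̄_i)(R_m − R̄_m) = 48.3300  ⇒  Cov = 48.3300 / 7 = 6.9043
Σ(R_m − R̄_m)² = 195.2000  ⇒  Var(R_m) = 195.2000 / 7 = 27.8857
β = Cov / Var(R_m) = 6.9043 / 27.8857 = 0.2476
E(R) = R_f + β × MRP = 2.95% + 0.2476 × 8.30% = 5.01%

5.01%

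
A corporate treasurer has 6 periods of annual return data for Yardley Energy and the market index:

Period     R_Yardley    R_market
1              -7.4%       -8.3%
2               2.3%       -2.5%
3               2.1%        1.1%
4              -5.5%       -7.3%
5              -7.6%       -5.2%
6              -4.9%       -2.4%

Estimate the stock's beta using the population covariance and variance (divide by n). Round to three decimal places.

1.028

Mean R_i = (-7.4 + 2.3 + 2.1 − 5.5 − 7.6 − 4.9) / 6 = -3.5000%
Mean R_m = (-8.3 − 2.5 + 1.1 − 7.3 − 5.2 − 2.4) / 6 = -4.1000%
Σ(R_i − R̄_i)(R_m − R̄_m) = 63.3100  ⇒  Cov = 63.3100 / 6 = 10.5517
Σ(R_m − R̄_m)² = 61.5800  ⇒  Var(R_m) = 61.5800 / 6 = 10.2633
β = Cov / Var(R_m) = 10.5517 / 10.2633 = 1.0281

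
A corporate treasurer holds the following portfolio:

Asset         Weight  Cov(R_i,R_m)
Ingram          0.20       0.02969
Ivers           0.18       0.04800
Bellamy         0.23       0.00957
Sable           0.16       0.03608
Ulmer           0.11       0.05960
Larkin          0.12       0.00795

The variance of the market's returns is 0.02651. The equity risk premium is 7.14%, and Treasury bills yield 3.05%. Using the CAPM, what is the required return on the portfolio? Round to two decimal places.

11.15%

β_Ingram = 0.02969 / 0.02651 = 1.1200
β_Ivers = 0.04800 / 0.02651 = 1.8106
β_Bellamy = 0.00957 / 0.02651 = 0.3610
β_Sable = 0.03608 / 0.02651 = 1.3610
β_Ulmer = 0.05960 / 0.02651 = 2.2482
β_Larkin = 0.00795 / 0.02651 = 0.2999
β_P = Σ w_i β_i = 0.20×1.1200 + 0.18×1.8106 + 0.23×0.3610 + 0.16×1.3610 + 0.11×2.2482 + 0.12×0.2999 = 1.1340
E(R_P) = R_f + β_P × MRP = 3.05% + 1.1340 × 7.14% = 11.15%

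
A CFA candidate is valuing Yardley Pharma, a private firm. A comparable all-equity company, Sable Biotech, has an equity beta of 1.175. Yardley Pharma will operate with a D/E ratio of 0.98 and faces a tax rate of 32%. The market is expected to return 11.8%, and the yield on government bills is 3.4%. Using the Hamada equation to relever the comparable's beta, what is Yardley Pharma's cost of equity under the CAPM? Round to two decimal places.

β_L = β_U × [1 + (1 − t)(D/E)] = 1.175 × [1 + (1 − 0.32) × 0.98]
    = 1.175 × [1 + 0.68 × 0.98] = 1.175 × 1.6664 = 1.9580
MRP = 11.8% − 3.4% = 8.40%
E(R) = R_f + β_L × MRP = 3.4% + 1.9580 × 8.4% = 19.85%

19.85%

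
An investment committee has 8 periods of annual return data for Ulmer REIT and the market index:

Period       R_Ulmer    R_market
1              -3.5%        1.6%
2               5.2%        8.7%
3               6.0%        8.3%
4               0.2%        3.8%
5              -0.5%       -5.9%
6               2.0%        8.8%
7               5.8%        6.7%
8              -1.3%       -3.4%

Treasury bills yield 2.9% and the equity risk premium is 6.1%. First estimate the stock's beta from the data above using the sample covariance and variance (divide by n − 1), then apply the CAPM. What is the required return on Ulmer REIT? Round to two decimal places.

5.69%

Mean R_i = (-3.5 + 5.2 + 6.0 + 0.2 − 0.5 + 2.0 + 5.8 − 1.3) / 8 = 1.7375%
Mean R_m = (1.6 + 8.7 + 8.3 + 3.8 − 5.9 + 8.8 + 6.7 − 3.4) / 8 = 3.5750%
Σ(R_i − R̄_i)(R_m − R̄_m) = 104.3375  ⇒  Cov = 104.3375 / 7 = 14.9054
Σ(R_m − R̄_m)² = 228.0350  ⇒  Var(R_m) = 228.0350 / 7 = 32.5764
β = Cov / Var(R_m) = 14.9054 / 32.5764 = 0.4576
E(R) = R_f + β × MRP = 2.9% + 0.4576 × 6.1% = 5.69%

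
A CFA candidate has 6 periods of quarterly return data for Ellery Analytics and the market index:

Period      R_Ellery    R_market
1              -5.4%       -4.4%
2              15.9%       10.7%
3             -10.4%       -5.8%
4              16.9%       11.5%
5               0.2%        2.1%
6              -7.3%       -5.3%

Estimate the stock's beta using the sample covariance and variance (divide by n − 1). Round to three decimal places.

Mean R_i = (-5.4 + 15.9 − 10.4 + 16.9 + 0.2 − 7.3) / 6 = 1.6500%
Mean R_m = (-4.4 + 10.7 − 5.8 + 11.5 + 2.1 − 5.3) / 6 = 1.4667%
Σ(R_i − R̄_i)(R_m − R̄_m) = 473.1500  ⇒  Cov = 473.1500 / 5 = 94.6300
Σ(R_m − R̄_m)² = 319.3333  ⇒  Var(R_m) = 319.3333 / 5 = 63.8667
β = Cov / Var(R_m) = 94.6300 / 63.8667 = 1.4817

1.482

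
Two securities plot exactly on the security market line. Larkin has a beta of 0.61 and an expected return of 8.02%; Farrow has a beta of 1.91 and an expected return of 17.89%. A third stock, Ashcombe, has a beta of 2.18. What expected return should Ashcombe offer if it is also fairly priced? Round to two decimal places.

MRP (SML slope) = (17.89% − 8.02%) / (1.91 − 0.61) = 9.87% / 1.30 = 7.5923%
R_f (intercept) = 8.02% − 0.61 × 7.5923% = 3.3887%
E(R_Ashcombe) = R_f + β × MRP = 3.3887% + 2.18 × 7.5923% = 19.94%

19.94%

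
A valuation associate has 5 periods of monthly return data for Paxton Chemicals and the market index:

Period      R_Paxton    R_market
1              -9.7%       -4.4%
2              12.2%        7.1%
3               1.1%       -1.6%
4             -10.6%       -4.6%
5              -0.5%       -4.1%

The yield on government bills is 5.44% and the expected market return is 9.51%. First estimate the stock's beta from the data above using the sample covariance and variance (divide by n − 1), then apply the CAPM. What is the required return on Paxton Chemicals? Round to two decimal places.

Mean R_i = (-9.7 + 12.2 + 1.1 − 10.6 − 0.5) / 5 = -1.5000%
Mean R_m = (-4.4 + 7.1 − 1.6 − 4.6 − 4.1) / 5 = -1.5200%
Σ(R_i − R̄_i)(R_m − R̄_m) = 166.9500  ⇒  Cov = 166.9500 / 4 = 41.7375
Σ(R_m − R̄_m)² = 98.7480  ⇒  Var(R_m) = 98.7480 / 4 = 24.6870
β = Cov / Var(R_m) = 41.7375 / 24.6870 = 1.6907
MRP = 9.51% − 5.44% = 4.07%
E(R) = R_f + β × MRP = 5.44% + 1.6907 × 4.07% = 12.32%

12.32%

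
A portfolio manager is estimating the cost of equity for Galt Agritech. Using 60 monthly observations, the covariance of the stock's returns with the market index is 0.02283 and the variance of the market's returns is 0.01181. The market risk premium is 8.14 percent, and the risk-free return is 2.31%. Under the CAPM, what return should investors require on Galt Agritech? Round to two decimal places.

β = Cov(R_i, R_m) / Var(R_m) = 0.02283 / 0.01181 = 1.9331
E(R) = R_f + β × MRP = 2.31% + 1.9331 × 8.14% = 18.05%

18.05%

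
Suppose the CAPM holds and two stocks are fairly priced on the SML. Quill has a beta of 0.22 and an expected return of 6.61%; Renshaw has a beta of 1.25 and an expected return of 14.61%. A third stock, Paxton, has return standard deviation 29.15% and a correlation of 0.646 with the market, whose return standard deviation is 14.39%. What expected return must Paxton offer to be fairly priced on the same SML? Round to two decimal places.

MRP = (14.61% − 6.61%) / (1.25 − 0.22) = 7.7670%
R_f = 6.61% − 0.22 × 7.7670% = 4.9013%
β_Paxton = ρ·σ_i/σ_m = 0.646 × 29.15 / 14.39 = 1.3086
E(R_Paxton) = R_f + β × MRP = 4.9013% + 1.3086 × 7.7670% = 15.07%

15.07%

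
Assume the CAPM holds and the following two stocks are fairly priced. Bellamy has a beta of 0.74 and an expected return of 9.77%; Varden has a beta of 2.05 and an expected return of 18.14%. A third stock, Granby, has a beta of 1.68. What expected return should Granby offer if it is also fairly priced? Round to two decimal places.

15.78%

MRP (SML slope) = (18.14% − 9.77%) / (2.05 − 0.74) = 8.37% / 1.31 = 6.3893%
R_f (intercept) = 9.77% − 0.74 × 6.3893% = 5.0419%
E(R_Granby) = R_f + β × MRP = 5.0419% + 1.68 × 6.3893% = 15.78%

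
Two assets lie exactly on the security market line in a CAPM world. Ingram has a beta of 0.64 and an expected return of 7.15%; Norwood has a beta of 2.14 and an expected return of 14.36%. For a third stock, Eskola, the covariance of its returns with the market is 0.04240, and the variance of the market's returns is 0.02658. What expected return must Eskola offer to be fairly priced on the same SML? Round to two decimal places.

MRP = (14.36% − 7.15%) / (2.14 − 0.64) = 4.8067%
R_f = 7.15% − 0.64 × 4.8067% = 4.0737%
β_Eskola = Cov / Var(R_m) = 0.04240 / 0.02658 = 1.5952
E(R_Eskola) = R_f + β × MRP = 4.0737% + 1.5952 × 4.8067% = 11.74%

11.74%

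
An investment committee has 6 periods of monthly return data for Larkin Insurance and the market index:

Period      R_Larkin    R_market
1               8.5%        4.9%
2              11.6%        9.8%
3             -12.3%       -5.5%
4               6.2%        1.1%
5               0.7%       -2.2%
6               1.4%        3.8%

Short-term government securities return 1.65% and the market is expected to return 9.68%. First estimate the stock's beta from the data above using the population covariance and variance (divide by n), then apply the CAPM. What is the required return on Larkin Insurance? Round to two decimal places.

12.65%

Mean R_i = (8.5 + 11.6 − 12.3 + 6.2 + 0.7 + 1.4) / 6 = 2.6833%
Mean R_m = (4.9 + 9.8 − 5.5 + 1.1 − 2.2 + 3.8) / 6 = 1.9833%
Σ(R_i − R̄_i)(R_m − R̄_m) = 201.6483  ⇒  Cov = 201.6483 / 6 = 33.6081
Σ(R_m − R̄_m)² = 147.1883  ⇒  Var(R_m) = 147.1883 / 6 = 24.5314
β = Cov / Var(R_m) = 33.6081 / 24.5314 = 1.3700
MRP = 9.68% − 1.65% = 8.03%
E(R) = R_f + β × MRP = 1.65% + 1.3700 × 8.03% = 12.65%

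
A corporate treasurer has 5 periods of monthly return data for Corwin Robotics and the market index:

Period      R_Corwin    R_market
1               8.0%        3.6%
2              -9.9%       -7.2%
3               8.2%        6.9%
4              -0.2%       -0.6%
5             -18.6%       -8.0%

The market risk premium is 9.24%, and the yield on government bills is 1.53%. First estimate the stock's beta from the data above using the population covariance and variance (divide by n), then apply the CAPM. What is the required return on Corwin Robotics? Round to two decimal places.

17.31%

Mean R_i = (8.0 − 9.9 + 8.2 − 0.2 − 18.6) / 5 = -2.5000%
Mean R_m = (3.6 − 7.2 + 6.9 − 0.6 − 8.0) / 5 = -1.0600%
Σ(R_i − R̄_i)(R_m − R̄_m) = 292.3300  ⇒  Cov = 292.3300 / 5 = 58.4660
Σ(R_m − R̄_m)² = 171.1520  ⇒  Var(R_m) = 171.1520 / 5 = 34.2304
β = Cov / Var(R_m) = 58.4660 / 34.2304 = 1.7080
E(R) = R_f + β × MRP = 1.53% + 1.7080 × 9.24% = 17.31%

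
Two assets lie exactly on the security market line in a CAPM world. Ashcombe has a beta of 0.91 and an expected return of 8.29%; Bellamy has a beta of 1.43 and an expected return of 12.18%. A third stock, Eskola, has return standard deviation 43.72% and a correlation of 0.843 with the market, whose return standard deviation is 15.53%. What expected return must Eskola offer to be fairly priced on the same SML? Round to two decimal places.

19.24%

MRP = (12.18% − 8.29%) / (1.43 − 0.91) = 7.4808%
R_f = 8.29% − 0.91 × 7.4808% = 1.4825%
β_Eskola = ρ·σ_i/σ_m = 0.843 × 43.72 / 15.53 = 2.3732
E(R_Eskola) = R_f + β × MRP = 1.4825% + 2.3732 × 7.4808% = 19.24%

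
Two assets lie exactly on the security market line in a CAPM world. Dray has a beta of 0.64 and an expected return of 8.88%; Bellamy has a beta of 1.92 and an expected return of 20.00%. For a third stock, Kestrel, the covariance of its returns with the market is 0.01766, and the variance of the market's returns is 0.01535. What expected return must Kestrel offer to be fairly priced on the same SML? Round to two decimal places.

13.31%

MRP = (20.00% − 8.88%) / (1.92 − 0.64) = 8.6875%
R_f = 8.88% − 0.64 × 8.6875% = 3.3200%
β_Kestrel = Cov / Var(R_m) = 0.01766 / 0.01535 = 1.1505
E(R_Kestrel) = R_f + β × MRP = 3.3200% + 1.1505 × 8.6875% = 13.31%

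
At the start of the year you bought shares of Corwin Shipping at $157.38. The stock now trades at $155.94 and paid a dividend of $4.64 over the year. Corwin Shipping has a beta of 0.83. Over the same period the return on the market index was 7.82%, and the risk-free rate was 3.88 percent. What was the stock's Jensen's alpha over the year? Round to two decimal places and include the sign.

-5.12%

Realised HPR = (P1 + D1 − P0) / P0 = (155.94 + 4.64 − 157.38) / 157.38 = 3.20 / 157.38 = 2.0333%
MRP = 7.82% − 3.88% = 3.94%
CAPM required = R_f + β·MRP = 3.88% + 0.83 × 3.94% = 7.1502%
α = realised − required = 2.0333% − 7.1502% = -5.12%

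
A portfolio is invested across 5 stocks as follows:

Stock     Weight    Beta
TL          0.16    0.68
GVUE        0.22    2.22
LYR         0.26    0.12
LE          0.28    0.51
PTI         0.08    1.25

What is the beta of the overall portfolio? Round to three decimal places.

0.871

β_P = Σ w_i β_i = 0.16×0.68 + 0.22×2.22 + 0.26×0.12 + 0.28×0.51 + 0.08×1.25 = 0.8712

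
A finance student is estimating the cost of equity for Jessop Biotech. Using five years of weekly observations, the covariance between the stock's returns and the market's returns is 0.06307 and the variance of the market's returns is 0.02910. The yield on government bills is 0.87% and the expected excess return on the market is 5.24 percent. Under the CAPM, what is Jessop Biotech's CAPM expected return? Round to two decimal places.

12.23%

β = Cov(R_i, R_m) / Var(R_m) = 0.06307 / 0.02910 = 2.1674
E(R) = R_f + β × MRP = 0.87% + 2.1674 × 5.24% = 12.23%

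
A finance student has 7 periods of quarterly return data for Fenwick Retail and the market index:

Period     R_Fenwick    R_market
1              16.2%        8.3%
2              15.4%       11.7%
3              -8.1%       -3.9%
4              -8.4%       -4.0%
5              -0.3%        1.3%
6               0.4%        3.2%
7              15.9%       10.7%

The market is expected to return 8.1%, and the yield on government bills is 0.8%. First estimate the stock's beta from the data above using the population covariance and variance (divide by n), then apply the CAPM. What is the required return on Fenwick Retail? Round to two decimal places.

Mean R_i = (16.2 + 15.4 − 8.1 − 8.4 − 0.3 + 0.4 + 15.9) / 7 = 4.4429%
Mean R_m = (8.3 + 11.7 − 3.9 − 4.0 + 1.3 + 3.2 + 10.7) / 7 = 3.9000%
Σ(R_i − R̄_i)(R_m − R̄_m) = 429.5600  ⇒  Cov = 429.5600 / 7 = 61.3657
Σ(R_m − R̄_m)² = 256.9400  ⇒  Var(R_m) = 256.9400 / 7 = 36.7057
β = Cov / Var(R_m) = 61.3657 / 36.7057 = 1.6718
MRP = 8.1% − 0.8% = 7.30%
E(R) = R_f + β × MRP = 0.8% + 1.6718 × 7.3% = 13.00%

13.00%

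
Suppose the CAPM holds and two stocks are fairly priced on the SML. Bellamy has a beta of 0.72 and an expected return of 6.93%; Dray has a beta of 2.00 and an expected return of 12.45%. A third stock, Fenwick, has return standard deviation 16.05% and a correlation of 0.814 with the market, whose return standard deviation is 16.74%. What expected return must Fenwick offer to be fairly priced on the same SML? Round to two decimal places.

7.19%

MRP = (12.45% − 6.93%) / (2.00 − 0.72) = 4.3125%
R_f = 6.93% − 0.72 × 4.3125% = 3.8250%
β_Fenwick = ρ·σ_i/σ_m = 0.814 × 16.05 / 16.74 = 0.7804
E(R_Fenwick) = R_f + β × MRP = 3.8250% + 0.7804 × 4.3125% = 7.19%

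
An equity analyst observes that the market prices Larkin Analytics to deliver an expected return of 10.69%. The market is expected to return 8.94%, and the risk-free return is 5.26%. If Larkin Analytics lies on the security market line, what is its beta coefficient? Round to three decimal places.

MRP = 8.94% − 5.26% = 3.68%
β = (E(R) − R_f) / MRP = (10.69% − 5.26%) / 3.68% = 5.43% / 3.68% = 1.476

1.476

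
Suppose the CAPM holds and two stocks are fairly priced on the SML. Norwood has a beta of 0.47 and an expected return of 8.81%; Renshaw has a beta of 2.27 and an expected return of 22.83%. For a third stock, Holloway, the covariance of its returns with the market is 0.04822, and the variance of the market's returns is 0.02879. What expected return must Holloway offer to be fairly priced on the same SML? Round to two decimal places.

18.19%

MRP = (22.83% − 8.81%) / (2.27 − 0.47) = 7.7889%
R_f = 8.81% − 0.47 × 7.7889% = 5.1492%
β_Holloway = Cov / Var(R_m) = 0.04822 / 0.02879 = 1.6749
E(R_Holloway) = R_f + β × MRP = 5.1492% + 1.6749 × 7.7889% = 18.19%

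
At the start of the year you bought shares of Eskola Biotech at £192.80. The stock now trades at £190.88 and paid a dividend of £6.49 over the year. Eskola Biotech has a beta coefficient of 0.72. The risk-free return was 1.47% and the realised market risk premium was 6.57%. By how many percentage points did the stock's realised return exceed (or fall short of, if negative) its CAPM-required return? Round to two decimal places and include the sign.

Realised HPR = (P1 + D1 − P0) / P0 = (190.88 + 6.49 − 192.80) / 192.80 = 4.57 / 192.80 = 2.3703%
CAPM required = R_f + β·MRP = 1.47% + 0.72 × 6.57% = 6.2004%
α = realised − required = 2.3703% − 6.2004% = -3.83%

-3.83%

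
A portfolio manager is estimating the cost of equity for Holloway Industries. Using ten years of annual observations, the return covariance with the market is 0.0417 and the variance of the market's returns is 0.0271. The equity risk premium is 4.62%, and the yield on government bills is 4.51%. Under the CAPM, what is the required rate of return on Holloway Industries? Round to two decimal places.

β = Cov(R_i, R_m) / Var(R_m) = 0.0417 / 0.0271 = 1.5387
E(R) = R_f + β × MRP = 4.51% + 1.5387 × 4.62% = 11.62%

11.62%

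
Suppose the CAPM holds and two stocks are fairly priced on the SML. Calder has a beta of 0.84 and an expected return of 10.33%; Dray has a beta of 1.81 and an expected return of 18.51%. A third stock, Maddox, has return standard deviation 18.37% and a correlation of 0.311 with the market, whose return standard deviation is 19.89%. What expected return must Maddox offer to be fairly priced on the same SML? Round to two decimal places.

MRP = (18.51% − 10.33%) / (1.81 − 0.84) = 8.4330%
R_f = 10.33% − 0.84 × 8.4330% = 3.2463%
β_Maddox = ρ·σ_i/σ_m = 0.311 × 18.37 / 19.89 = 0.2872
E(R_Maddox) = R_f + β × MRP = 3.2463% + 0.2872 × 8.4330% = 5.67%

5.67%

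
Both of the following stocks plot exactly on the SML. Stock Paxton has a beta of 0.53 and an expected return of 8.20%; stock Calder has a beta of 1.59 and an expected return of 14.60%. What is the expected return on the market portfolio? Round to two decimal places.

Both satisfy E(R) = R_f + β·MRP, so the slope of the SML is
MRP = (14.60% − 8.20%) / (1.59 − 0.53) = 6.40% / 1.06 = 6.0377%
R_f = E(R_Paxton) − β_Paxton·MRP = 8.20% − 0.53 × 6.0377% = 5.0000%
E(R_m) = R_f + MRP = 5.0000% + 6.0377% = 11.04%

11.04%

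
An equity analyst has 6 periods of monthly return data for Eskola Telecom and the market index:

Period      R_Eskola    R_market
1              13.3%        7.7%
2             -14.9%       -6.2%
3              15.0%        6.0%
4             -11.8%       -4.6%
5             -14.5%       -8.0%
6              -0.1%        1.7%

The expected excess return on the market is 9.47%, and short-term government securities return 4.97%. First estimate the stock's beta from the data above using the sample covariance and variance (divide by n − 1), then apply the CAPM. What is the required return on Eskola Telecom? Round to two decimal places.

Mean R_i = (13.3 − 14.9 + 15.0 − 11.8 − 14.5 − 0.1) / 6 = -2.1667%
Mean R_m = (7.7 − 6.2 + 6.0 − 4.6 − 8.0 + 1.7) / 6 = -0.5667%
Σ(R_i − R̄_i)(R_m − R̄_m) = 447.5333  ⇒  Cov = 447.5333 / 5 = 89.5067
Σ(R_m − R̄_m)² = 219.8533  ⇒  Var(R_m) = 219.8533 / 5 = 43.9707
β = Cov / Var(R_m) = 89.5067 / 43.9707 = 2.0356
E(R) = R_f + β × MRP = 4.97% + 2.0356 × 9.47% = 24.25%

24.25%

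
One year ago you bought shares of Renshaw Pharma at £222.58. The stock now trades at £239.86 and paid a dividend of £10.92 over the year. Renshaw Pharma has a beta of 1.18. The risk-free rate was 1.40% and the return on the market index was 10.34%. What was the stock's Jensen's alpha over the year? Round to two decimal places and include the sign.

Realised HPR = (P1 + D1 − P0) / P0 = (239.86 + 10.92 − 222.58) / 222.58 = 28.20 / 222.58 = 12.6696%
MRP = 10.34% − 1.40% = 8.94%
CAPM required = R_f + β·MRP = 1.40% + 1.18 × 8.94% = 11.9492%
α = realised − required = 12.6696% − 11.9492% = +0.72%

+0.72%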